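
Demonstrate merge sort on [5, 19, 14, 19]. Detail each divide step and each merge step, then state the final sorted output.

Merge sort trace:

Split: [5, 19, 14, 19] -> [5, 19] and [14, 19]
  Split: [5, 19] -> [5] and [19]
  Merge: [5] + [19] -> [5, 19]
  Split: [14, 19] -> [14] and [19]
  Merge: [14] + [19] -> [14, 19]
Merge: [5, 19] + [14, 19] -> [5, 14, 19, 19]

Final sorted array: [5, 14, 19, 19]

The merge sort proceeds by recursively splitting the array and merging sorted halves.
After all merges, the sorted array is [5, 14, 19, 19].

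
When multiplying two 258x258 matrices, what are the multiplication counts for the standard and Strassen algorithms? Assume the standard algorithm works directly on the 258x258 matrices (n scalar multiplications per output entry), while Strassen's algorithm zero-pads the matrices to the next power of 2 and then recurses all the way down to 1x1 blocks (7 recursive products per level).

Matrix multiplication for 258x258 matrices:

Strassen's algorithm requires power-of-2 dimensions. Pad 258x258 to 512x512 (next power of 2).

Standard algorithm: 258^3 = 17173512 multiplications
Strassen's algorithm: 7^(log2(512)) = 7^9 = 40353607 multiplications
Difference: 17173512 - 40353607 = -23180095 (Strassen uses MORE here due to padding overhead — for small or just-over-power-of-2 n, padding can outweigh the per-level savings)

Standard: 17173512 multiplications (258^3). Strassen: 40353607 multiplications (7^9, after padding to 512x512). Strassen reduces 8 recursive multiplications to 7 at each level.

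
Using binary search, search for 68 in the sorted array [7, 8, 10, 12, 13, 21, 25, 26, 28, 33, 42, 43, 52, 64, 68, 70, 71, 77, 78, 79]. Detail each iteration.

Binary search for 68 in [7, 8, 10, 12, 13, 21, 25, 26, 28, 33, 42, 43, 52, 64, 68, 70, 71, 77, 78, 79]:

lo=0, hi=19, mid=9, arr[mid]=33 -> 33 < 68, search right half
lo=10, hi=19, mid=14, arr[mid]=68 -> Found target at index 14!

Binary search finds 68 at index 14 after 2 comparisons. The search repeatedly halves the search space by comparing with the middle element.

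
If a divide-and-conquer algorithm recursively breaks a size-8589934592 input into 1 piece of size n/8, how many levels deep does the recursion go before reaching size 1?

For divide and conquer with division factor 8:

Problem sizes at each level:
Level 0: 8589934592
Level 1: 1073741824
Level 2: 134217728
Level 3: 16777216
Level 4: 2097152
Level 5: 262144
Level 6: 32768
Level 7: 4096
Level 8: 512
Level 9: 64
Level 10: 8
Level 11: 1

The root is level 0 and the size-1 base case is level 11 (the tree spans levels 0 through 11, i.e. 12 levels counting the root), so the depth is the number of divisions: log_8(8589934592) = 11

The recursion tree depth is log_8(8589934592) = 11. At each level, the problem size is divided by 8, so it takes 11 divisions to reduce to a base case of size 1. The algorithm makes 1 recursive call at each level.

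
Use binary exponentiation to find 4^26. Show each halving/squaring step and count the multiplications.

Computing 4^26 by squaring (build up from 4^1; each line after the first costs one multiplication):

4^1 = 4
4^2 = (4^1)^2 = 4^2 = 16
4^3 = 4 * 4^2 = 4 * 16 = 64
4^6 = (4^3)^2 = 64^2 = 4096
4^12 = (4^6)^2 = 4096^2 = 16777216
4^13 = 4 * 4^12 = 4 * 16777216 = 67108864
4^26 = (4^13)^2 = 67108864^2 = 4503599627370496

Result: 4503599627370496
Multiplications needed: 6 (6 lines after 4^1)

4^26 = 4503599627370496. Using exponentiation by squaring, this requires 6 multiplications. The key idea: if the exponent is even, square the half-power; if odd, multiply by the base once.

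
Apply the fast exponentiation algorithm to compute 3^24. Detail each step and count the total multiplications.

Computing 3^24 by squaring (build up from 3^1; each line after the first costs one multiplication):

3^1 = 3
3^2 = (3^1)^2 = 3^2 = 9
3^3 = 3 * 3^2 = 3 * 9 = 27
3^6 = (3^3)^2 = 27^2 = 729
3^12 = (3^6)^2 = 729^2 = 531441
3^24 = (3^12)^2 = 531441^2 = 282429536481

Result: 282429536481
Multiplications needed: 5 (5 lines after 3^1)

3^24 = 282429536481. Using exponentiation by squaring, this requires 5 multiplications. The key idea: if the exponent is even, square the half-power; if odd, multiply by the base once.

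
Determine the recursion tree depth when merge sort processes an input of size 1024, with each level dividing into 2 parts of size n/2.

For divide and conquer with division factor 2:

Problem sizes at each level:
Level 0: 1024
Level 1: 512
Level 2: 256
Level 3: 128
Level 4: 64
Level 5: 32
Level 6: 16
Level 7: 8
Level 8: 4
Level 9: 2
Level 10: 1

The root is level 0 and the size-1 base case is level 10 (the tree spans levels 0 through 10, i.e. 11 levels counting the root), so the depth is the number of divisions: log_2(1024) = 10

The recursion tree depth is log_2(1024) = 10. At each level, the problem size is divided by 2, so it takes 10 divisions to reduce to a base case of size 1. The algorithm makes 2 recursive calls at each level.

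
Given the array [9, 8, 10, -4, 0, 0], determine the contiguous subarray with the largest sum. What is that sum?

Using Kadane's algorithm on [9, 8, 10, -4, 0, 0]:

Scanning through the array:
Position 1 (value 8): max_ending_here = 17, max_so_far = 17
Position 2 (value 10): max_ending_here = 27, max_so_far = 27
Position 3 (value -4): max_ending_here = 23, max_so_far = 27
Position 4 (value 0): max_ending_here = 23, max_so_far = 27
Position 5 (value 0): max_ending_here = 23, max_so_far = 27

Maximum subarray: [9, 8, 10]
Maximum sum: 27

The maximum subarray is [9, 8, 10] with sum 27. This subarray runs from index 0 to index 2.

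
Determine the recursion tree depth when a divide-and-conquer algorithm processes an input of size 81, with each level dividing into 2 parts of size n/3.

For divide and conquer with division factor 3:

Problem sizes at each level:
Level 0: 81
Level 1: 27
Level 2: 9
Level 3: 3
Level 4: 1

The root is level 0 and the size-1 base case is level 4 (the tree spans levels 0 through 4, i.e. 5 levels counting the root), so the depth is the number of divisions: log_3(81) = 4

The recursion tree depth is log_3(81) = 4. At each level, the problem size is divided by 3, so it takes 4 divisions to reduce to a base case of size 1. The algorithm makes 2 recursive calls at each level.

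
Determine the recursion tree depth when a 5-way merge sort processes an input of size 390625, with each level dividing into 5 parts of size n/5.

For divide and conquer with division factor 5:

Problem sizes at each level:
Level 0: 390625
Level 1: 78125
Level 2: 15625
Level 3: 3125
Level 4: 625
Level 5: 125
Level 6: 25
Level 7: 5
Level 8: 1

The root is level 0 and the size-1 base case is level 8 (the tree spans levels 0 through 8, i.e. 9 levels counting the root), so the depth is the number of divisions: log_5(390625) = 8

The recursion tree depth is log_5(390625) = 8. At each level, the problem size is divided by 5, so it takes 8 divisions to reduce to a base case of size 1. The algorithm makes 5 recursive calls at each level.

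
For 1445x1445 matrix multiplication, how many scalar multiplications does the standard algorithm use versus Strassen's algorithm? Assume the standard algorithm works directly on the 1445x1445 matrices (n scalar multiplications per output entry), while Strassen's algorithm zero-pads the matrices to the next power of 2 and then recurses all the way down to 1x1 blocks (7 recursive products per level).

Matrix multiplication for 1445x1445 matrices:

Strassen's algorithm requires power-of-2 dimensions. Pad 1445x1445 to 2048x2048 (next power of 2).

Standard algorithm: 1445^3 = 3017196125 multiplications
Strassen's algorithm: 7^(log2(2048)) = 7^11 = 1977326743 multiplications
Savings: 3017196125 - 1977326743 = 1039869382 multiplications

Standard: 3017196125 multiplications (1445^3). Strassen: 1977326743 multiplications (7^11, after padding to 2048x2048). Strassen reduces 8 recursive multiplications to 7 at each level.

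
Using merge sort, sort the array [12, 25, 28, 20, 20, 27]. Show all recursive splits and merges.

Merge sort trace:

Split: [12, 25, 28, 20, 20, 27] -> [12, 25, 28] and [20, 20, 27]
  Split: [12, 25, 28] -> [12] and [25, 28]
    Split: [25, 28] -> [25] and [28]
    Merge: [25] + [28] -> [25, 28]
  Merge: [12] + [25, 28] -> [12, 25, 28]
  Split: [20, 20, 27] -> [20] and [20, 27]
    Split: [20, 27] -> [20] and [27]
    Merge: [20] + [27] -> [20, 27]
  Merge: [20] + [20, 27] -> [20, 20, 27]
Merge: [12, 25, 28] + [20, 20, 27] -> [12, 20, 20, 25, 27, 28]

Final sorted array: [12, 20, 20, 25, 27, 28]

The merge sort proceeds by recursively splitting the array and merging sorted halves.
After all merges, the sorted array is [12, 20, 20, 25, 27, 28].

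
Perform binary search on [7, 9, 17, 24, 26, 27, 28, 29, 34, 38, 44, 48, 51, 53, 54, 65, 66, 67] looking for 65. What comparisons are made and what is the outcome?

Binary search for 65 in [7, 9, 17, 24, 26, 27, 28, 29, 34, 38, 44, 48, 51, 53, 54, 65, 66, 67]:

lo=0, hi=17, mid=8, arr[mid]=34 -> 34 < 65, search right half
lo=9, hi=17, mid=13, arr[mid]=53 -> 53 < 65, search right half
lo=14, hi=17, mid=15, arr[mid]=65 -> Found target at index 15!

Binary search finds 65 at index 15 after 3 comparisons. The search repeatedly halves the search space by comparing with the middle element.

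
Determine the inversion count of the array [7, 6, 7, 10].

Finding inversions in [7, 6, 7, 10]:

(0, 1): arr[0]=7 > arr[1]=6

Total inversions: 1

The array has 1 inversion(s): (0,1). Each pair (i,j) satisfies i < j and arr[i] > arr[j].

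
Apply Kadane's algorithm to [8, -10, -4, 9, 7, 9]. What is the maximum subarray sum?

Using Kadane's algorithm on [8, -10, -4, 9, 7, 9]:

Scanning through the array:
Position 1 (value -10): max_ending_here = -2, max_so_far = 8
Position 2 (value -4): max_ending_here = -4, max_so_far = 8
Position 3 (value 9): max_ending_here = 9, max_so_far = 9
Position 4 (value 7): max_ending_here = 16, max_so_far = 16
Position 5 (value 9): max_ending_here = 25, max_so_far = 25

Maximum subarray: [9, 7, 9]
Maximum sum: 25

The maximum subarray is [9, 7, 9] with sum 25. This subarray runs from index 3 to index 5.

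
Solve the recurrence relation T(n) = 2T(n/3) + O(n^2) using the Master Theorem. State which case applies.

Master Theorem for T(n) = 2T(n/3) + O(n^2):

a = 2, b = 3, c = 2
log_b(a) = log_3(2) = 0.6309

Case 3: c = 2 > log_3(2) = 0.6309
T(n) = O(n^2) = O(n^2)

For T(n) = 2T(n/3) + O(n^2): log_3(2) = 0.6309. This is Case 3 of the Master Theorem (c > log_b(a), work dominated by root), giving O(n^2).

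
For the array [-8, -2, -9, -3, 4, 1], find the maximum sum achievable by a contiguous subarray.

Using Kadane's algorithm on [-8, -2, -9, -3, 4, 1]:

Scanning through the array:
Position 1 (value -2): max_ending_here = -2, max_so_far = -2
Position 2 (value -9): max_ending_here = -9, max_so_far = -2
Position 3 (value -3): max_ending_here = -3, max_so_far = -2
Position 4 (value 4): max_ending_here = 4, max_so_far = 4
Position 5 (value 1): max_ending_here = 5, max_so_far = 5

Maximum subarray: [4, 1]
Maximum sum: 5

The maximum subarray is [4, 1] with sum 5. This subarray runs from index 4 to index 5.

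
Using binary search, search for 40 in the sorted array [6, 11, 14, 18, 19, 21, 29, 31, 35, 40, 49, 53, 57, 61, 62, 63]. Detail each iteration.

Binary search for 40 in [6, 11, 14, 18, 19, 21, 29, 31, 35, 40, 49, 53, 57, 61, 62, 63]:

lo=0, hi=15, mid=7, arr[mid]=31 -> 31 < 40, search right half
lo=8, hi=15, mid=11, arr[mid]=53 -> 53 > 40, search left half
lo=8, hi=10, mid=9, arr[mid]=40 -> Found target at index 9!

Binary search finds 40 at index 9 after 3 comparisons. The search repeatedly halves the search space by comparing with the middle element.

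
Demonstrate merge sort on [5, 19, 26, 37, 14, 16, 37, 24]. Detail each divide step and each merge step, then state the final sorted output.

Merge sort trace:

Split: [5, 19, 26, 37, 14, 16, 37, 24] -> [5, 19, 26, 37] and [14, 16, 37, 24]
  Split: [5, 19, 26, 37] -> [5, 19] and [26, 37]
    Split: [5, 19] -> [5] and [19]
    Merge: [5] + [19] -> [5, 19]
    Split: [26, 37] -> [26] and [37]
    Merge: [26] + [37] -> [26, 37]
  Merge: [5, 19] + [26, 37] -> [5, 19, 26, 37]
  Split: [14, 16, 37, 24] -> [14, 16] and [37, 24]
    Split: [14, 16] -> [14] and [16]
    Merge: [14] + [16] -> [14, 16]
    Split: [37, 24] -> [37] and [24]
    Merge: [37] + [24] -> [24, 37]
  Merge: [14, 16] + [24, 37] -> [14, 16, 24, 37]
Merge: [5, 19, 26, 37] + [14, 16, 24, 37] -> [5, 14, 16, 19, 24, 26, 37, 37]

Final sorted array: [5, 14, 16, 19, 24, 26, 37, 37]

The merge sort proceeds by recursively splitting the array and merging sorted halves.
After all merges, the sorted array is [5, 14, 16, 19, 24, 26, 37, 37].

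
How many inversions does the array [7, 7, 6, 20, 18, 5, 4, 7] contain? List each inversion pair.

Finding inversions in [7, 7, 6, 20, 18, 5, 4, 7]:

(0, 2): arr[0]=7 > arr[2]=6
(0, 5): arr[0]=7 > arr[5]=5
(0, 6): arr[0]=7 > arr[6]=4
(1, 2): arr[1]=7 > arr[2]=6
(1, 5): arr[1]=7 > arr[5]=5
(1, 6): arr[1]=7 > arr[6]=4
(2, 5): arr[2]=6 > arr[5]=5
(2, 6): arr[2]=6 > arr[6]=4
(3, 4): arr[3]=20 > arr[4]=18
(3, 5): arr[3]=20 > arr[5]=5
(3, 6): arr[3]=20 > arr[6]=4
(3, 7): arr[3]=20 > arr[7]=7
(4, 5): arr[4]=18 > arr[5]=5
(4, 6): arr[4]=18 > arr[6]=4
(4, 7): arr[4]=18 > arr[7]=7
(5, 6): arr[5]=5 > arr[6]=4

Total inversions: 16

The array has 16 inversion(s): (0,2), (0,5), (0,6), (1,2), (1,5), (1,6), (2,5), (2,6), (3,4), (3,5), (3,6), (3,7), (4,5), (4,6), (4,7), (5,6). Each pair (i,j) satisfies i < j and arr[i] > arr[j].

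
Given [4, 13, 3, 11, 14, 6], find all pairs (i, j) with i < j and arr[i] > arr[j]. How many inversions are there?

Finding inversions in [4, 13, 3, 11, 14, 6]:

(0, 2): arr[0]=4 > arr[2]=3
(1, 2): arr[1]=13 > arr[2]=3
(1, 3): arr[1]=13 > arr[3]=11
(1, 5): arr[1]=13 > arr[5]=6
(3, 5): arr[3]=11 > arr[5]=6
(4, 5): arr[4]=14 > arr[5]=6

Total inversions: 6

The array has 6 inversion(s): (0,2), (1,2), (1,3), (1,5), (3,5), (4,5). Each pair (i,j) satisfies i < j and arr[i] > arr[j].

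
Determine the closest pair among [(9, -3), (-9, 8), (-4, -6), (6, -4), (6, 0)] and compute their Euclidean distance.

Computing all pairwise distances among 5 points:

d((9, -3), (-9, 8)) = 21.095
d((9, -3), (-4, -6)) = 13.3417
d((9, -3), (6, -4)) = 3.1623 <-- minimum
d((9, -3), (6, 0)) = 4.2426
d((-9, 8), (-4, -6)) = 14.8661
d((-9, 8), (6, -4)) = 19.2094
d((-9, 8), (6, 0)) = 17.0
d((-4, -6), (6, -4)) = 10.198
d((-4, -6), (6, 0)) = 11.6619
d((6, -4), (6, 0)) = 4.0

Closest pair: (9, -3) and (6, -4) with distance 3.1623

The closest pair is (9, -3) and (6, -4) with Euclidean distance 3.1623. For 5 points, brute-force pairwise comparison is shown above. For large n, the divide-and-conquer algorithm (sort by x, recurse on halves, check the dividing strip) achieves O(n log n).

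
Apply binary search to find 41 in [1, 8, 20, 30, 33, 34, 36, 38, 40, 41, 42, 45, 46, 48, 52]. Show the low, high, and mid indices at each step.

Binary search for 41 in [1, 8, 20, 30, 33, 34, 36, 38, 40, 41, 42, 45, 46, 48, 52]:

lo=0, hi=14, mid=7, arr[mid]=38 -> 38 < 41, search right half
lo=8, hi=14, mid=11, arr[mid]=45 -> 45 > 41, search left half
lo=8, hi=10, mid=9, arr[mid]=41 -> Found target at index 9!

Binary search finds 41 at index 9 after 3 comparisons. The search repeatedly halves the search space by comparing with the middle element.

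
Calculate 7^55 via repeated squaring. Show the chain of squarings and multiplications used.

Computing 7^55 by squaring (build up from 7^1; each line after the first costs one multiplication):

7^1 = 7
7^2 = (7^1)^2 = 7^2 = 49
7^3 = 7 * 7^2 = 7 * 49 = 343
7^6 = (7^3)^2 = 343^2 = 117649
7^12 = (7^6)^2 = 117649^2 = 13841287201
7^13 = 7 * 7^12 = 7 * 13841287201 = 96889010407
7^26 = (7^13)^2 = 96889010407^2 = 9387480337647754305649
7^27 = 7 * 7^26 = 7 * 9387480337647754305649 = 65712362363534280139543
7^54 = (7^27)^2 = 65712362363534280139543^2 = 4318114567396436564035293097707728087552248849
7^55 = 7 * 7^54 = 7 * 4318114567396436564035293097707728087552248849 = 30226801971775055948247051683954096612865741943

Result: 30226801971775055948247051683954096612865741943
Multiplications needed: 9 (9 lines after 7^1)

7^55 = 30226801971775055948247051683954096612865741943. Using exponentiation by squaring, this requires 9 multiplications. The key idea: if the exponent is even, square the half-power; if odd, multiply by the base once.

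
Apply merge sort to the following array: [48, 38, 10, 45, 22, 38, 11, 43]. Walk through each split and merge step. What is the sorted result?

Merge sort trace:

Split: [48, 38, 10, 45, 22, 38, 11, 43] -> [48, 38, 10, 45] and [22, 38, 11, 43]
  Split: [48, 38, 10, 45] -> [48, 38] and [10, 45]
    Split: [48, 38] -> [48] and [38]
    Merge: [48] + [38] -> [38, 48]
    Split: [10, 45] -> [10] and [45]
    Merge: [10] + [45] -> [10, 45]
  Merge: [38, 48] + [10, 45] -> [10, 38, 45, 48]
  Split: [22, 38, 11, 43] -> [22, 38] and [11, 43]
    Split: [22, 38] -> [22] and [38]
    Merge: [22] + [38] -> [22, 38]
    Split: [11, 43] -> [11] and [43]
    Merge: [11] + [43] -> [11, 43]
  Merge: [22, 38] + [11, 43] -> [11, 22, 38, 43]
Merge: [10, 38, 45, 48] + [11, 22, 38, 43] -> [10, 11, 22, 38, 38, 43, 45, 48]

Final sorted array: [10, 11, 22, 38, 38, 43, 45, 48]

The merge sort proceeds by recursively splitting the array and merging sorted halves.
After all merges, the sorted array is [10, 11, 22, 38, 38, 43, 45, 48].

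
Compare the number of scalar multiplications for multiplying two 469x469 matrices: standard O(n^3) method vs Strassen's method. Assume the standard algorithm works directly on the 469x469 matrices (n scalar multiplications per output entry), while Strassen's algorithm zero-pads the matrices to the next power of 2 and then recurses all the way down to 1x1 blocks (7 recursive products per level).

Matrix multiplication for 469x469 matrices:

Strassen's algorithm requires power-of-2 dimensions. Pad 469x469 to 512x512 (next power of 2).

Standard algorithm: 469^3 = 103161709 multiplications
Strassen's algorithm: 7^(log2(512)) = 7^9 = 40353607 multiplications
Savings: 103161709 - 40353607 = 62808102 multiplications

Standard: 103161709 multiplications (469^3). Strassen: 40353607 multiplications (7^9, after padding to 512x512). Strassen reduces 8 recursive multiplications to 7 at each level.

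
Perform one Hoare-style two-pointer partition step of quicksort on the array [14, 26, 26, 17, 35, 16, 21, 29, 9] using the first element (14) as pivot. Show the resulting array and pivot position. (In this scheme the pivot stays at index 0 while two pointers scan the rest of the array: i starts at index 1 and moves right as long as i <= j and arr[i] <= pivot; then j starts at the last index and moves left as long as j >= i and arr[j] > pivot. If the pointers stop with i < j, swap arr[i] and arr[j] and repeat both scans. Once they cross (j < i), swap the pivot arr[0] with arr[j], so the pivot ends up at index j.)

Hoare-style two-pointer partition with pivot = 14:

Initial array: [14, 26, 26, 17, 35, 16, 21, 29, 9]

Pointers start at i = 1, j = 8.
i stops at index 1 (arr[1]=26 > 14), j stops at index 8 (arr[8]=9 <= 14): swap arr[1] and arr[8], array becomes [14, 9, 26, 17, 35, 16, 21, 29, 26]
i ends at 2, j ends at 1: the pointers have crossed (j < i), so scanning stops.

Swap pivot arr[0] with arr[1] to place pivot at position 1: [9, 14, 26, 17, 35, 16, 21, 29, 26]
Pivot position: 1

After partitioning with pivot 14, the array becomes [9, 14, 26, 17, 35, 16, 21, 29, 26]. The pivot is placed at index 1. All elements to the left of the pivot are <= 14, and all elements to the right are > 14.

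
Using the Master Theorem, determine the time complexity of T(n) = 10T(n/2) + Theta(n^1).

Master Theorem for T(n) = 10T(n/2) + O(n^1):

a = 10, b = 2, c = 1
log_b(a) = log_2(10) = 3.3219

Case 1: c = 1 < log_2(10) = 3.3219
T(n) = O(n^(log_2 10))

For T(n) = 10T(n/2) + O(n^1): log_2(10) = 3.3219. This is Case 1 of the Master Theorem (c < log_b(a), work dominated by leaves), giving O(n^(log_2 10)).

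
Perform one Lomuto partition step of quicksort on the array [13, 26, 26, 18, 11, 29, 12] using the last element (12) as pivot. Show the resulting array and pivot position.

Lomuto partition with pivot = 12:

Initial array: [13, 26, 26, 18, 11, 29, 12]

arr[0]=13 > 12: no swap
arr[1]=26 > 12: no swap
arr[2]=26 > 12: no swap
arr[3]=18 > 12: no swap
arr[4]=11 <= 12: swap with position 0, array becomes [11, 26, 26, 18, 13, 29, 12]
arr[5]=29 > 12: no swap

Place pivot at position 1: [11, 12, 26, 18, 13, 29, 26]
Pivot position: 1

After partitioning with pivot 12, the array becomes [11, 12, 26, 18, 13, 29, 26]. The pivot is placed at index 1. All elements to the left of the pivot are <= 12, and all elements to the right are > 12.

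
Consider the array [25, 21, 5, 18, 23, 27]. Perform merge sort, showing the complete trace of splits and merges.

Merge sort trace:

Split: [25, 21, 5, 18, 23, 27] -> [25, 21, 5] and [18, 23, 27]
  Split: [25, 21, 5] -> [25] and [21, 5]
    Split: [21, 5] -> [21] and [5]
    Merge: [21] + [5] -> [5, 21]
  Merge: [25] + [5, 21] -> [5, 21, 25]
  Split: [18, 23, 27] -> [18] and [23, 27]
    Split: [23, 27] -> [23] and [27]
    Merge: [23] + [27] -> [23, 27]
  Merge: [18] + [23, 27] -> [18, 23, 27]
Merge: [5, 21, 25] + [18, 23, 27] -> [5, 18, 21, 23, 25, 27]

Final sorted array: [5, 18, 21, 23, 25, 27]

The merge sort proceeds by recursively splitting the array and merging sorted halves.
After all merges, the sorted array is [5, 18, 21, 23, 25, 27].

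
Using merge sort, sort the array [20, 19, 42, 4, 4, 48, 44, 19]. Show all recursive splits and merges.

Merge sort trace:

Split: [20, 19, 42, 4, 4, 48, 44, 19] -> [20, 19, 42, 4] and [4, 48, 44, 19]
  Split: [20, 19, 42, 4] -> [20, 19] and [42, 4]
    Split: [20, 19] -> [20] and [19]
    Merge: [20] + [19] -> [19, 20]
    Split: [42, 4] -> [42] and [4]
    Merge: [42] + [4] -> [4, 42]
  Merge: [19, 20] + [4, 42] -> [4, 19, 20, 42]
  Split: [4, 48, 44, 19] -> [4, 48] and [44, 19]
    Split: [4, 48] -> [4] and [48]
    Merge: [4] + [48] -> [4, 48]
    Split: [44, 19] -> [44] and [19]
    Merge: [44] + [19] -> [19, 44]
  Merge: [4, 48] + [19, 44] -> [4, 19, 44, 48]
Merge: [4, 19, 20, 42] + [4, 19, 44, 48] -> [4, 4, 19, 19, 20, 42, 44, 48]

Final sorted array: [4, 4, 19, 19, 20, 42, 44, 48]

The merge sort proceeds by recursively splitting the array and merging sorted halves.
After all merges, the sorted array is [4, 4, 19, 19, 20, 42, 44, 48].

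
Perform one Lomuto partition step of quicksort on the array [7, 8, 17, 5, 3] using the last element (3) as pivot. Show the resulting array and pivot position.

Lomuto partition with pivot = 3:

Initial array: [7, 8, 17, 5, 3]

arr[0]=7 > 3: no swap
arr[1]=8 > 3: no swap
arr[2]=17 > 3: no swap
arr[3]=5 > 3: no swap

Place pivot at position 0: [3, 8, 17, 5, 7]
Pivot position: 0

After partitioning with pivot 3, the array becomes [3, 8, 17, 5, 7]. The pivot is placed at index 0. All elements to the left of the pivot are <= 3, and all elements to the right are > 3.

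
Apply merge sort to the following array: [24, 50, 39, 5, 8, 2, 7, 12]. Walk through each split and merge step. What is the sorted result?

Merge sort trace:

Split: [24, 50, 39, 5, 8, 2, 7, 12] -> [24, 50, 39, 5] and [8, 2, 7, 12]
  Split: [24, 50, 39, 5] -> [24, 50] and [39, 5]
    Split: [24, 50] -> [24] and [50]
    Merge: [24] + [50] -> [24, 50]
    Split: [39, 5] -> [39] and [5]
    Merge: [39] + [5] -> [5, 39]
  Merge: [24, 50] + [5, 39] -> [5, 24, 39, 50]
  Split: [8, 2, 7, 12] -> [8, 2] and [7, 12]
    Split: [8, 2] -> [8] and [2]
    Merge: [8] + [2] -> [2, 8]
    Split: [7, 12] -> [7] and [12]
    Merge: [7] + [12] -> [7, 12]
  Merge: [2, 8] + [7, 12] -> [2, 7, 8, 12]
Merge: [5, 24, 39, 50] + [2, 7, 8, 12] -> [2, 5, 7, 8, 12, 24, 39, 50]

Final sorted array: [2, 5, 7, 8, 12, 24, 39, 50]

The merge sort proceeds by recursively splitting the array and merging sorted halves.
After all merges, the sorted array is [2, 5, 7, 8, 12, 24, 39, 50].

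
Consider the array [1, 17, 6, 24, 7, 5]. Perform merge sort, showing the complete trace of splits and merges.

Merge sort trace:

Split: [1, 17, 6, 24, 7, 5] -> [1, 17, 6] and [24, 7, 5]
  Split: [1, 17, 6] -> [1] and [17, 6]
    Split: [17, 6] -> [17] and [6]
    Merge: [17] + [6] -> [6, 17]
  Merge: [1] + [6, 17] -> [1, 6, 17]
  Split: [24, 7, 5] -> [24] and [7, 5]
    Split: [7, 5] -> [7] and [5]
    Merge: [7] + [5] -> [5, 7]
  Merge: [24] + [5, 7] -> [5, 7, 24]
Merge: [1, 6, 17] + [5, 7, 24] -> [1, 5, 6, 7, 17, 24]

Final sorted array: [1, 5, 6, 7, 17, 24]

The merge sort proceeds by recursively splitting the array and merging sorted halves.
After all merges, the sorted array is [1, 5, 6, 7, 17, 24].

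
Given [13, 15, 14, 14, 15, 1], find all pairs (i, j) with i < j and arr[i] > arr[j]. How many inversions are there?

Finding inversions in [13, 15, 14, 14, 15, 1]:

(0, 5): arr[0]=13 > arr[5]=1
(1, 2): arr[1]=15 > arr[2]=14
(1, 3): arr[1]=15 > arr[3]=14
(1, 5): arr[1]=15 > arr[5]=1
(2, 5): arr[2]=14 > arr[5]=1
(3, 5): arr[3]=14 > arr[5]=1
(4, 5): arr[4]=15 > arr[5]=1

Total inversions: 7

The array has 7 inversion(s): (0,5), (1,2), (1,3), (1,5), (2,5), (3,5), (4,5). Each pair (i,j) satisfies i < j and arr[i] > arr[j].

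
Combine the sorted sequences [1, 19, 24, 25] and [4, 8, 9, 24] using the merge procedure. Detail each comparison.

Merging process:

Compare 1 vs 4: take 1 from left. Merged: [1]
Compare 19 vs 4: take 4 from right. Merged: [1, 4]
Compare 19 vs 8: take 8 from right. Merged: [1, 4, 8]
Compare 19 vs 9: take 9 from right. Merged: [1, 4, 8, 9]
Compare 19 vs 24: take 19 from left. Merged: [1, 4, 8, 9, 19]
Compare 24 vs 24: take 24 from left. Merged: [1, 4, 8, 9, 19, 24]
Compare 25 vs 24: take 24 from right. Merged: [1, 4, 8, 9, 19, 24, 24]
Append remaining from left: [25]. Merged: [1, 4, 8, 9, 19, 24, 24, 25]

Final merged array: [1, 4, 8, 9, 19, 24, 24, 25]
Total comparisons: 7

The merged array is [1, 4, 8, 9, 19, 24, 24, 25], requiring 7 comparisons. The merge step runs in O(n) time where n is the total number of elements.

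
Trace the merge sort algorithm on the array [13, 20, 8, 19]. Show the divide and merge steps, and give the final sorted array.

Merge sort trace:

Split: [13, 20, 8, 19] -> [13, 20] and [8, 19]
  Split: [13, 20] -> [13] and [20]
  Merge: [13] + [20] -> [13, 20]
  Split: [8, 19] -> [8] and [19]
  Merge: [8] + [19] -> [8, 19]
Merge: [13, 20] + [8, 19] -> [8, 13, 19, 20]

Final sorted array: [8, 13, 19, 20]

The merge sort proceeds by recursively splitting the array and merging sorted halves.
After all merges, the sorted array is [8, 13, 19, 20].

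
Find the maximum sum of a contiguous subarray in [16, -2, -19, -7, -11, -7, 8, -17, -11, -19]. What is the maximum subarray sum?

Using Kadane's algorithm on [16, -2, -19, -7, -11, -7, 8, -17, -11, -19]:

Scanning through the array:
Position 1 (value -2): max_ending_here = 14, max_so_far = 16
Position 2 (value -19): max_ending_here = -5, max_so_far = 16
Position 3 (value -7): max_ending_here = -7, max_so_far = 16
Position 4 (value -11): max_ending_here = -11, max_so_far = 16
Position 5 (value -7): max_ending_here = -7, max_so_far = 16
Position 6 (value 8): max_ending_here = 8, max_so_far = 16
Position 7 (value -17): max_ending_here = -9, max_so_far = 16
Position 8 (value -11): max_ending_here = -11, max_so_far = 16
Position 9 (value -19): max_ending_here = -19, max_so_far = 16

Maximum subarray: [16]
Maximum sum: 16

The maximum subarray is [16] with sum 16. This subarray runs from index 0 to index 0.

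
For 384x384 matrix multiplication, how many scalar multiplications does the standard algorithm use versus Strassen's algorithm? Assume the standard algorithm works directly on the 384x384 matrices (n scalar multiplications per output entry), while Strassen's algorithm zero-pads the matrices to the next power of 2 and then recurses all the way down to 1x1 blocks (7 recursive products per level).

Matrix multiplication for 384x384 matrices:

Strassen's algorithm requires power-of-2 dimensions. Pad 384x384 to 512x512 (next power of 2).

Standard algorithm: 384^3 = 56623104 multiplications
Strassen's algorithm: 7^(log2(512)) = 7^9 = 40353607 multiplications
Savings: 56623104 - 40353607 = 16269497 multiplications

Standard: 56623104 multiplications (384^3). Strassen: 40353607 multiplications (7^9, after padding to 512x512). Strassen reduces 8 recursive multiplications to 7 at each level.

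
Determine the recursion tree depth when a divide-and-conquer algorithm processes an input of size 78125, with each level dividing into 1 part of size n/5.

For divide and conquer with division factor 5:

Problem sizes at each level:
Level 0: 78125
Level 1: 15625
Level 2: 3125
Level 3: 625
Level 4: 125
Level 5: 25
Level 6: 5
Level 7: 1

The root is level 0 and the size-1 base case is level 7 (the tree spans levels 0 through 7, i.e. 8 levels counting the root), so the depth is the number of divisions: log_5(78125) = 7

The recursion tree depth is log_5(78125) = 7. At each level, the problem size is divided by 5, so it takes 7 divisions to reduce to a base case of size 1. The algorithm makes 1 recursive call at each level.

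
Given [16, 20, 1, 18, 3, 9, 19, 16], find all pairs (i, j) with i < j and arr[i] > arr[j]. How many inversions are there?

Finding inversions in [16, 20, 1, 18, 3, 9, 19, 16]:

(0, 2): arr[0]=16 > arr[2]=1
(0, 4): arr[0]=16 > arr[4]=3
(0, 5): arr[0]=16 > arr[5]=9
(1, 2): arr[1]=20 > arr[2]=1
(1, 3): arr[1]=20 > arr[3]=18
(1, 4): arr[1]=20 > arr[4]=3
(1, 5): arr[1]=20 > arr[5]=9
(1, 6): arr[1]=20 > arr[6]=19
(1, 7): arr[1]=20 > arr[7]=16
(3, 4): arr[3]=18 > arr[4]=3
(3, 5): arr[3]=18 > arr[5]=9
(3, 7): arr[3]=18 > arr[7]=16
(6, 7): arr[6]=19 > arr[7]=16

Total inversions: 13

The array has 13 inversion(s): (0,2), (0,4), (0,5), (1,2), (1,3), (1,4), (1,5), (1,6), (1,7), (3,4), (3,5), (3,7), (6,7). Each pair (i,j) satisfies i < j and arr[i] > arr[j].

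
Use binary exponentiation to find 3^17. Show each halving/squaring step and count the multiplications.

Computing 3^17 by squaring (build up from 3^1; each line after the first costs one multiplication):

3^1 = 3
3^2 = (3^1)^2 = 3^2 = 9
3^4 = (3^2)^2 = 9^2 = 81
3^8 = (3^4)^2 = 81^2 = 6561
3^16 = (3^8)^2 = 6561^2 = 43046721
3^17 = 3 * 3^16 = 3 * 43046721 = 129140163

Result: 129140163
Multiplications needed: 5 (5 lines after 3^1)

3^17 = 129140163. Using exponentiation by squaring, this requires 5 multiplications. The key idea: if the exponent is even, square the half-power; if odd, multiply by the base once.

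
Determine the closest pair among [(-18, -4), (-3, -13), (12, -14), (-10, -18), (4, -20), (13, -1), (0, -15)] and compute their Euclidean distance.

Computing all pairwise distances among 7 points:

d((-18, -4), (-3, -13)) = 17.4929
d((-18, -4), (12, -14)) = 31.6228
d((-18, -4), (-10, -18)) = 16.1245
d((-18, -4), (4, -20)) = 27.2029
d((-18, -4), (13, -1)) = 31.1448
d((-18, -4), (0, -15)) = 21.095
d((-3, -13), (12, -14)) = 15.0333
d((-3, -13), (-10, -18)) = 8.6023
d((-3, -13), (4, -20)) = 9.8995
d((-3, -13), (13, -1)) = 20.0
d((-3, -13), (0, -15)) = 3.6056 <-- minimum
d((12, -14), (-10, -18)) = 22.3607
d((12, -14), (4, -20)) = 10.0
d((12, -14), (13, -1)) = 13.0384
d((12, -14), (0, -15)) = 12.0416
d((-10, -18), (4, -20)) = 14.1421
d((-10, -18), (13, -1)) = 28.6007
d((-10, -18), (0, -15)) = 10.4403
d((4, -20), (13, -1)) = 21.0238
d((4, -20), (0, -15)) = 6.4031
d((13, -1), (0, -15)) = 19.105

Closest pair: (-3, -13) and (0, -15) with distance 3.6056

The closest pair is (-3, -13) and (0, -15) with Euclidean distance 3.6056. For 7 points, brute-force pairwise comparison is shown above. For large n, the divide-and-conquer algorithm (sort by x, recurse on halves, check the dividing strip) achieves O(n log n).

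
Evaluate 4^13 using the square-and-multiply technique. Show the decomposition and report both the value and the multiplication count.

Computing 4^13 by squaring (build up from 4^1; each line after the first costs one multiplication):

4^1 = 4
4^2 = (4^1)^2 = 4^2 = 16
4^3 = 4 * 4^2 = 4 * 16 = 64
4^6 = (4^3)^2 = 64^2 = 4096
4^12 = (4^6)^2 = 4096^2 = 16777216
4^13 = 4 * 4^12 = 4 * 16777216 = 67108864

Result: 67108864
Multiplications needed: 5 (5 lines after 4^1)

4^13 = 67108864. Using exponentiation by squaring, this requires 5 multiplications. The key idea: if the exponent is even, square the half-power; if odd, multiply by the base once.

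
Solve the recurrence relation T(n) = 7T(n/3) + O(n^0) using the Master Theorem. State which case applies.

Master Theorem for T(n) = 7T(n/3) + O(n^0):

a = 7, b = 3, c = 0
log_b(a) = log_3(7) = 1.7712

Case 1: c = 0 < log_3(7) = 1.7712
T(n) = O(n^(log_3 7))

For T(n) = 7T(n/3) + O(n^0): log_3(7) = 1.7712. This is Case 1 of the Master Theorem (c < log_b(a), work dominated by leaves), giving O(n^(log_3 7)).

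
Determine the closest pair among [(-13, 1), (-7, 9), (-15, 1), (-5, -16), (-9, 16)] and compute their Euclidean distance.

Computing all pairwise distances among 5 points:

d((-13, 1), (-7, 9)) = 10.0
d((-13, 1), (-15, 1)) = 2.0 <-- minimum
d((-13, 1), (-5, -16)) = 18.7883
d((-13, 1), (-9, 16)) = 15.5242
d((-7, 9), (-15, 1)) = 11.3137
d((-7, 9), (-5, -16)) = 25.0799
d((-7, 9), (-9, 16)) = 7.2801
d((-15, 1), (-5, -16)) = 19.7231
d((-15, 1), (-9, 16)) = 16.1555
d((-5, -16), (-9, 16)) = 32.249

Closest pair: (-13, 1) and (-15, 1) with distance 2.0

The closest pair is (-13, 1) and (-15, 1) with Euclidean distance 2.0. For 5 points, brute-force pairwise comparison is shown above. For large n, the divide-and-conquer algorithm (sort by x, recurse on halves, check the dividing strip) achieves O(n log n).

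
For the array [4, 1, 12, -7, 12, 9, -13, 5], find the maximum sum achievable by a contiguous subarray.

Using Kadane's algorithm on [4, 1, 12, -7, 12, 9, -13, 5]:

Scanning through the array:
Position 1 (value 1): max_ending_here = 5, max_so_far = 5
Position 2 (value 12): max_ending_here = 17, max_so_far = 17
Position 3 (value -7): max_ending_here = 10, max_so_far = 17
Position 4 (value 12): max_ending_here = 22, max_so_far = 22
Position 5 (value 9): max_ending_here = 31, max_so_far = 31
Position 6 (value -13): max_ending_here = 18, max_so_far = 31
Position 7 (value 5): max_ending_here = 23, max_so_far = 31

Maximum subarray: [4, 1, 12, -7, 12, 9]
Maximum sum: 31

The maximum subarray is [4, 1, 12, -7, 12, 9] with sum 31. This subarray runs from index 0 to index 5.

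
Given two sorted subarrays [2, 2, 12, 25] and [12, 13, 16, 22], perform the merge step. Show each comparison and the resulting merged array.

Merging process:

Compare 2 vs 12: take 2 from left. Merged: [2]
Compare 2 vs 12: take 2 from left. Merged: [2, 2]
Compare 12 vs 12: take 12 from left. Merged: [2, 2, 12]
Compare 25 vs 12: take 12 from right. Merged: [2, 2, 12, 12]
Compare 25 vs 13: take 13 from right. Merged: [2, 2, 12, 12, 13]
Compare 25 vs 16: take 16 from right. Merged: [2, 2, 12, 12, 13, 16]
Compare 25 vs 22: take 22 from right. Merged: [2, 2, 12, 12, 13, 16, 22]
Append remaining from left: [25]. Merged: [2, 2, 12, 12, 13, 16, 22, 25]

Final merged array: [2, 2, 12, 12, 13, 16, 22, 25]
Total comparisons: 7

The merged array is [2, 2, 12, 12, 13, 16, 22, 25], requiring 7 comparisons. The merge step runs in O(n) time where n is the total number of elements.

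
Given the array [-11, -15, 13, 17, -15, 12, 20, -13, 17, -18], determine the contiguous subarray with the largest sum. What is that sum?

Using Kadane's algorithm on [-11, -15, 13, 17, -15, 12, 20, -13, 17, -18]:

Scanning through the array:
Position 1 (value -15): max_ending_here = -15, max_so_far = -11
Position 2 (value 13): max_ending_here = 13, max_so_far = 13
Position 3 (value 17): max_ending_here = 30, max_so_far = 30
Position 4 (value -15): max_ending_here = 15, max_so_far = 30
Position 5 (value 12): max_ending_here = 27, max_so_far = 30
Position 6 (value 20): max_ending_here = 47, max_so_far = 47
Position 7 (value -13): max_ending_here = 34, max_so_far = 47
Position 8 (value 17): max_ending_here = 51, max_so_far = 51
Position 9 (value -18): max_ending_here = 33, max_so_far = 51

Maximum subarray: [13, 17, -15, 12, 20, -13, 17]
Maximum sum: 51

The maximum subarray is [13, 17, -15, 12, 20, -13, 17] with sum 51. This subarray runs from index 2 to index 8.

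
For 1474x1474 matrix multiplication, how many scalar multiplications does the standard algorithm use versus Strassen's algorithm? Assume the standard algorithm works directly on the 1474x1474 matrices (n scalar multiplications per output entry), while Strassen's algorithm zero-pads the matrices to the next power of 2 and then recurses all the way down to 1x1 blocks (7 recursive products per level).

Matrix multiplication for 1474x1474 matrices:

Strassen's algorithm requires power-of-2 dimensions. Pad 1474x1474 to 2048x2048 (next power of 2).

Standard algorithm: 1474^3 = 3202524424 multiplications
Strassen's algorithm: 7^(log2(2048)) = 7^11 = 1977326743 multiplications
Savings: 3202524424 - 1977326743 = 1225197681 multiplications

Standard: 3202524424 multiplications (1474^3). Strassen: 1977326743 multiplications (7^11, after padding to 2048x2048). Strassen reduces 8 recursive multiplications to 7 at each level.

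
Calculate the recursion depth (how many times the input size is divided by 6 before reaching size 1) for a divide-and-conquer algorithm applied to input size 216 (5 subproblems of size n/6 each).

For divide and conquer with division factor 6:

Problem sizes at each level:
Level 0: 216
Level 1: 36
Level 2: 6
Level 3: 1

The root is level 0 and the size-1 base case is level 3 (the tree spans levels 0 through 3, i.e. 4 levels counting the root), so the depth is the number of divisions: log_6(216) = 3

The recursion tree depth is log_6(216) = 3. At each level, the problem size is divided by 6, so it takes 3 divisions to reduce to a base case of size 1. The algorithm makes 5 recursive calls at each level.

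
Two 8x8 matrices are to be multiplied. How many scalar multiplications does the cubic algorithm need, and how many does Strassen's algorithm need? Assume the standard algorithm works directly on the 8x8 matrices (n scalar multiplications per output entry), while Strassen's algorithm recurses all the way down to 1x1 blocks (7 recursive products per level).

Matrix multiplication for 8x8 matrices:

Standard algorithm: 8^3 = 512 multiplications
Strassen's algorithm: 7^(log2(8)) = 7^3 = 343 multiplications
Savings: 512 - 343 = 169 multiplications

Standard: 512 multiplications (8^3). Strassen: 343 multiplications (7^3). Strassen reduces 8 recursive multiplications to 7 at each level.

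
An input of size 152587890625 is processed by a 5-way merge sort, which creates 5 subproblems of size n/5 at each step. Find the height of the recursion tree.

For divide and conquer with division factor 5:

Problem sizes at each level:
Level 0: 152587890625
Level 1: 30517578125
Level 2: 6103515625
Level 3: 1220703125
Level 4: 244140625
Level 5: 48828125
Level 6: 9765625
Level 7: 1953125
Level 8: 390625
Level 9: 78125
Level 10: 15625
Level 11: 3125
Level 12: 625
Level 13: 125
Level 14: 25
Level 15: 5
Level 16: 1

The root is level 0 and the size-1 base case is level 16 (the tree spans levels 0 through 16, i.e. 17 levels counting the root), so the depth is the number of divisions: log_5(152587890625) = 16

The recursion tree depth is log_5(152587890625) = 16. At each level, the problem size is divided by 5, so it takes 16 divisions to reduce to a base case of size 1. The algorithm makes 5 recursive calls at each level.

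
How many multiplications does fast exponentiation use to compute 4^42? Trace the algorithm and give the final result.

Computing 4^42 by squaring (build up from 4^1; each line after the first costs one multiplication):

4^1 = 4
4^2 = (4^1)^2 = 4^2 = 16
4^4 = (4^2)^2 = 16^2 = 256
4^5 = 4 * 4^4 = 4 * 256 = 1024
4^10 = (4^5)^2 = 1024^2 = 1048576
4^20 = (4^10)^2 = 1048576^2 = 1099511627776
4^21 = 4 * 4^20 = 4 * 1099511627776 = 4398046511104
4^42 = (4^21)^2 = 4398046511104^2 = 19342813113834066795298816

Result: 19342813113834066795298816
Multiplications needed: 7 (7 lines after 4^1)

4^42 = 19342813113834066795298816. Using exponentiation by squaring, this requires 7 multiplications. The key idea: if the exponent is even, square the half-power; if odd, multiply by the base once.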